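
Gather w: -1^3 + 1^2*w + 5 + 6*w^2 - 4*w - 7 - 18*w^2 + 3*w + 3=-12*w^2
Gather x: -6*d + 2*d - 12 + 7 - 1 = -4*d - 6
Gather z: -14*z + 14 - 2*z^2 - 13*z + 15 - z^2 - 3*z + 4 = -3*z^2 - 30*z + 33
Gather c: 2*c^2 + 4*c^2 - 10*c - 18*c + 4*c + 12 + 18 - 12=6*c^2 - 24*c + 18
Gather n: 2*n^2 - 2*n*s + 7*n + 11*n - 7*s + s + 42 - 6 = 2*n^2 + n*(18 - 2*s) - 6*s + 36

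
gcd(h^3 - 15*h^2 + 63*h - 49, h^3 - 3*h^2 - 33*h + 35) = h^2 - 8*h + 7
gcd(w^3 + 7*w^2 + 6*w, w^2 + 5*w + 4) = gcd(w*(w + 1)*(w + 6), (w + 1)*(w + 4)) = w + 1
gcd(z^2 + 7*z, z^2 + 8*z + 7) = z + 7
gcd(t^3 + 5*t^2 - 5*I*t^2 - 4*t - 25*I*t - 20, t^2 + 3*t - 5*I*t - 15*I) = 1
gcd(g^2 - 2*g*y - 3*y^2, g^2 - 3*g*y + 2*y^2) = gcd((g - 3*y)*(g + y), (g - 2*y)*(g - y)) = 1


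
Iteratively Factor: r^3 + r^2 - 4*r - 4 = (r - 2)*(r^2 + 3*r + 2) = (r - 2)*(r + 2)*(r + 1)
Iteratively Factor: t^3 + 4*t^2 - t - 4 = (t + 1)*(t^2 + 3*t - 4) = (t - 1)*(t + 1)*(t + 4)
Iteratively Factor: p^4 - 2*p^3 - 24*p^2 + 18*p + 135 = (p + 3)*(p^3 - 5*p^2 - 9*p + 45) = (p - 5)*(p + 3)*(p^2 - 9) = (p - 5)*(p - 3)*(p + 3)*(p + 3)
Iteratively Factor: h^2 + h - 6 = (h + 3)*(h - 2)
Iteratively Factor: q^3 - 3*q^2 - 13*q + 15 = (q - 5)*(q^2 + 2*q - 3) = (q - 5)*(q - 1)*(q + 3)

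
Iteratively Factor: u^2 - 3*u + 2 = (u - 1)*(u - 2)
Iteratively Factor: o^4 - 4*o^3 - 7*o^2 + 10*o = (o - 1)*(o^3 - 3*o^2 - 10*o) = (o - 5)*(o - 1)*(o^2 + 2*o) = (o - 5)*(o - 1)*(o + 2)*(o)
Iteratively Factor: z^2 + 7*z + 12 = (z + 4)*(z + 3)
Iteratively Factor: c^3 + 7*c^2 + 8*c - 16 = (c + 4)*(c^2 + 3*c - 4) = (c - 1)*(c + 4)*(c + 4)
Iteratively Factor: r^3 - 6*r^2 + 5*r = (r - 1)*(r^2 - 5*r) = r*(r - 1)*(r - 5)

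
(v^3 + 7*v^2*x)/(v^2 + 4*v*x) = v*(v + 7*x)/(v + 4*x)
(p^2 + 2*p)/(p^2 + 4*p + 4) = p/(p + 2)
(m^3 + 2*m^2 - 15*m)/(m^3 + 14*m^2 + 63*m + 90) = m*(m - 3)/(m^2 + 9*m + 18)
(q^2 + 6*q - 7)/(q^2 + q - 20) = (q^2 + 6*q - 7)/(q^2 + q - 20)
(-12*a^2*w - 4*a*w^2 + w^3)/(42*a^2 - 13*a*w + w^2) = w*(2*a + w)/(-7*a + w)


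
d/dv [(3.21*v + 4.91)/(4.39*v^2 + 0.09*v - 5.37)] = (14.0919*v^2 + 0.2889*v - (3.21*v + 4.91)*(8.78*v + 0.09) - 17.2377)/(4.39*v^2 + 0.09*v - 5.37)^2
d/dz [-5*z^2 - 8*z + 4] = -10*z - 8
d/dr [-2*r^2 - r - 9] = -4*r - 1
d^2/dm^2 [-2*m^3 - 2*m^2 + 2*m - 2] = -12*m - 4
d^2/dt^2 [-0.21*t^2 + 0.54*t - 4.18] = -0.420000000000000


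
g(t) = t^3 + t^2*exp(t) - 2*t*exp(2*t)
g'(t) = t^2*exp(t) + 3*t^2 - 4*t*exp(2*t) + 2*t*exp(t) - 2*exp(2*t)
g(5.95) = -1738676.37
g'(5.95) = -3781220.23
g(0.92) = -8.68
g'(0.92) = -26.48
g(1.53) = -50.87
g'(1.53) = -141.21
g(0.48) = -2.02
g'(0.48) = -7.62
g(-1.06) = -0.55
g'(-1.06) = 3.29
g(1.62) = -65.22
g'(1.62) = -179.02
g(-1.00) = -0.36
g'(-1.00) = 2.90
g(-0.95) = -0.22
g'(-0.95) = 2.59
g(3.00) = -2212.80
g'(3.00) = -5319.72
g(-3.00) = -26.54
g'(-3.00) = 27.17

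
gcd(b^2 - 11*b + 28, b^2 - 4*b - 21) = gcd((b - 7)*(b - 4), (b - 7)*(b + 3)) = b - 7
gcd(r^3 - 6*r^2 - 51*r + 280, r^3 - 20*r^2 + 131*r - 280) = r^2 - 13*r + 40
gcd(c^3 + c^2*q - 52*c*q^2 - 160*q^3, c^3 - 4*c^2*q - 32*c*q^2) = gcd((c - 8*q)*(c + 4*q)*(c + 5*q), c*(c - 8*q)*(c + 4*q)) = -c^2 + 4*c*q + 32*q^2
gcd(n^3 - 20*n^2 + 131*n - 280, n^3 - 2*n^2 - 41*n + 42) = n - 7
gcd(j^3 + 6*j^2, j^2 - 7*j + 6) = 1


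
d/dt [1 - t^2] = -2*t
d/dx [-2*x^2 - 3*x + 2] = -4*x - 3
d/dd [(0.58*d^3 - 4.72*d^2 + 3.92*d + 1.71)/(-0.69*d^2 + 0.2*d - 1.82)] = (-0.4002*d^4 + 0.232*d^3 - 1.406*d^2 + 19.5406*d - 7.4764)/(0.4761*d^4 - 0.276*d^3 + 2.5516*d^2 - 0.728*d + 3.3124)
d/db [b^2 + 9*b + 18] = 2*b + 9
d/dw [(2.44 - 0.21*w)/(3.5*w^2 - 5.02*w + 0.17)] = (0.735*w^2 - 17.08*w + 12.2131)/(12.25*w^4 - 35.14*w^3 + 26.3904*w^2 - 1.7068*w + 0.0289)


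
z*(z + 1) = z^2 + z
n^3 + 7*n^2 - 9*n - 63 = (n - 3)*(n + 3)*(n + 7)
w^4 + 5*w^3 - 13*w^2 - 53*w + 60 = (w - 3)*(w - 1)*(w + 4)*(w + 5)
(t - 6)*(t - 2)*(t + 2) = t^3 - 6*t^2 - 4*t + 24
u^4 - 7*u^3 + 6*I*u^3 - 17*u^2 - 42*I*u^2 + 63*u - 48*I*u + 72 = (u - 8)*(u + 1)*(u + 3*I)^2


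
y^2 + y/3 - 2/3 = (y - 2/3)*(y + 1)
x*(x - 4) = x^2 - 4*x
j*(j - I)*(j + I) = j^3 + j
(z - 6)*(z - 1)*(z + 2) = z^3 - 5*z^2 - 8*z + 12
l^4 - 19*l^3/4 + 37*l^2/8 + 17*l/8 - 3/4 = (l - 3)*(l - 2)*(l - 1/4)*(l + 1/2)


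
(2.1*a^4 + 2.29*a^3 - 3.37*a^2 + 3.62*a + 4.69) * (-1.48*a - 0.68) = -3.108*a^5 - 4.8172*a^4 + 3.4304*a^3 - 3.066*a^2 - 9.4028*a - 3.1892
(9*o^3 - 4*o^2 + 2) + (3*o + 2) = 9*o^3 - 4*o^2 + 3*o + 4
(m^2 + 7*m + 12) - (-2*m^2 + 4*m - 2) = 3*m^2 + 3*m + 14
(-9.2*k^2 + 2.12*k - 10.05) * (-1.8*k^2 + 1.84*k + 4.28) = 16.56*k^4 - 20.744*k^3 - 17.3852*k^2 - 9.4184*k - 43.014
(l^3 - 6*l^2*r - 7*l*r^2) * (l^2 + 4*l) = l^5 - 6*l^4*r + 4*l^4 - 7*l^3*r^2 - 24*l^3*r - 28*l^2*r^2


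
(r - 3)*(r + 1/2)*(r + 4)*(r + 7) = r^4 + 17*r^3/2 - r^2 - 173*r/2 - 42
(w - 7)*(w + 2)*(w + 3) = w^3 - 2*w^2 - 29*w - 42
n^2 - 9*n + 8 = (n - 8)*(n - 1)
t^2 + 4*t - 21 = (t - 3)*(t + 7)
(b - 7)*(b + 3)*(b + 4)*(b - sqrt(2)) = b^4 - sqrt(2)*b^3 - 37*b^2 - 84*b + 37*sqrt(2)*b + 84*sqrt(2)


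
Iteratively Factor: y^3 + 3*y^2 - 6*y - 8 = (y + 4)*(y^2 - y - 2) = (y - 2)*(y + 4)*(y + 1)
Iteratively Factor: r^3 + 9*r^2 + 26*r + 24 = (r + 4)*(r^2 + 5*r + 6) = (r + 3)*(r + 4)*(r + 2)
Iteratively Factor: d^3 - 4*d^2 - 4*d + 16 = (d - 4)*(d^2 - 4) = (d - 4)*(d - 2)*(d + 2)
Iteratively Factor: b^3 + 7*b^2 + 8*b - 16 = (b + 4)*(b^2 + 3*b - 4) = (b + 4)^2*(b - 1)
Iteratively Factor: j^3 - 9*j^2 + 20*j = (j - 4)*(j^2 - 5*j) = (j - 5)*(j - 4)*(j)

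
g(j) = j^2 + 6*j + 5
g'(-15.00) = -24.00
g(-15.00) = 140.00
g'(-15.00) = -24.00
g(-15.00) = 140.00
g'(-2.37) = 1.26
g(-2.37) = -3.60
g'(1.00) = 8.00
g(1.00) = 12.00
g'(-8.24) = -10.48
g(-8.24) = 23.46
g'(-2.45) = 1.10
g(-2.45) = -3.70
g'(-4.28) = -2.56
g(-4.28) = -2.36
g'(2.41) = 10.82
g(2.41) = 25.27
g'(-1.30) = 3.40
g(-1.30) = -1.11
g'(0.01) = 6.02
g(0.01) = 5.06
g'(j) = 2*j + 6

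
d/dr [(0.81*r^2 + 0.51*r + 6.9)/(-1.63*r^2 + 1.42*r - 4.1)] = (1.9815*r^2 + 15.852*r - 11.889)/(2.6569*r^4 - 4.6292*r^3 + 15.3824*r^2 - 11.644*r + 16.81)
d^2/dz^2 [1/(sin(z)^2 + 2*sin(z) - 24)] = 2*(-2*sin(z)^4 - 3*sin(z)^3 - 47*sin(z)^2 - 18*sin(z) + 28)/(sin(z)^2 + 2*sin(z) - 24)^3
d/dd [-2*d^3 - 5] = -6*d^2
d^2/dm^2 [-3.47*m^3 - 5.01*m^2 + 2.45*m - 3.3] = -20.82*m - 10.02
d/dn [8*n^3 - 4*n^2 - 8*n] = 24*n^2 - 8*n - 8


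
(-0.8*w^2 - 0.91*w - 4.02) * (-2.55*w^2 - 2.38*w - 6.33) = 2.04*w^4 + 4.2245*w^3 + 17.4808*w^2 + 15.3279*w + 25.4466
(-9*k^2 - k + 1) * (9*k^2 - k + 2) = -81*k^4 - 8*k^2 - 3*k + 2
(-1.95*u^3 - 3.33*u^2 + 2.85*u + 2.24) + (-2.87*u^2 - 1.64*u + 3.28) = -1.95*u^3 - 6.2*u^2 + 1.21*u + 5.52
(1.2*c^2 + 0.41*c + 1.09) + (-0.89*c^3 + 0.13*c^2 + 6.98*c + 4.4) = -0.89*c^3 + 1.33*c^2 + 7.39*c + 5.49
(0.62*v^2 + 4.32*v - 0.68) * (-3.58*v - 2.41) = -2.2196*v^3 - 16.9598*v^2 - 7.9768*v + 1.6388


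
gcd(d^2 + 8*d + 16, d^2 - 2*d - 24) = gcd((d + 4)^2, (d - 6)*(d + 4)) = d + 4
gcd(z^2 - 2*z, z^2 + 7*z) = z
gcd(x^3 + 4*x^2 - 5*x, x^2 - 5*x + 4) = x - 1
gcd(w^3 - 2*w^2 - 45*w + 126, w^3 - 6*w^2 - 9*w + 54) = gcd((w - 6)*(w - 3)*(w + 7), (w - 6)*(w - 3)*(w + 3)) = w^2 - 9*w + 18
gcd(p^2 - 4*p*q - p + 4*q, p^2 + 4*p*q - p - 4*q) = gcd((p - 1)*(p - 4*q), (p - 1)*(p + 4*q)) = p - 1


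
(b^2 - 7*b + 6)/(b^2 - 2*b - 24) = (b - 1)/(b + 4)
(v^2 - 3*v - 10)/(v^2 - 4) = (v - 5)/(v - 2)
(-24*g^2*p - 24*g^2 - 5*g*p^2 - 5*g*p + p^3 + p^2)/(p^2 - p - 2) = (-24*g^2 - 5*g*p + p^2)/(p - 2)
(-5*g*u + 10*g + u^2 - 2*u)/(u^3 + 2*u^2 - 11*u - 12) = (-5*g*u + 10*g + u^2 - 2*u)/(u^3 + 2*u^2 - 11*u - 12)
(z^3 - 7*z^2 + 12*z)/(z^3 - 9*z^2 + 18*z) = (z - 4)/(z - 6)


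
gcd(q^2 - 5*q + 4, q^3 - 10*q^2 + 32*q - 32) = q - 4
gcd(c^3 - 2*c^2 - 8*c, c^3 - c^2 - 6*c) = c^2 + 2*c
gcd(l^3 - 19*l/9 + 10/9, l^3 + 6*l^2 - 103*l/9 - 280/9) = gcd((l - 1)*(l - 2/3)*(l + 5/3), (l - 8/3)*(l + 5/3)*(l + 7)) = l + 5/3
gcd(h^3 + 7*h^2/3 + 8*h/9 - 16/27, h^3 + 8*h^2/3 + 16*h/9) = h^2 + 8*h/3 + 16/9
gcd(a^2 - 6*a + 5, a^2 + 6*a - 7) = a - 1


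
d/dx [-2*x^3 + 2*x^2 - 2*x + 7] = -6*x^2 + 4*x - 2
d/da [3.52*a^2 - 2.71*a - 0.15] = 7.04*a - 2.71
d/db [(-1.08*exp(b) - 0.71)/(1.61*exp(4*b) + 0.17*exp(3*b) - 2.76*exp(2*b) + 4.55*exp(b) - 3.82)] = (5.2164*exp(4*b) + 4.9396*exp(3*b) - 2.6187*exp(2*b) - 3.9192*exp(b) + 7.3561)*exp(b)/(2.5921*exp(8*b) + 0.5474*exp(7*b) - 8.8583*exp(6*b) + 13.7126*exp(5*b) - 3.1358*exp(4*b) - 26.4148*exp(3*b) + 41.7889*exp(2*b) - 34.762*exp(b) + 14.5924)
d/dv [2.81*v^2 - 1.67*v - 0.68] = 5.62*v - 1.67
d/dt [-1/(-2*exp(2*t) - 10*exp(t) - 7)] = (-4*exp(t) - 10)*exp(t)/(2*exp(2*t) + 10*exp(t) + 7)^2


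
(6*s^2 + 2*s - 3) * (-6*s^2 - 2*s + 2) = -36*s^4 - 24*s^3 + 26*s^2 + 10*s - 6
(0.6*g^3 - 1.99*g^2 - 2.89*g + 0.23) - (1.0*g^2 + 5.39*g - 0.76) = 0.6*g^3 - 2.99*g^2 - 8.28*g + 0.99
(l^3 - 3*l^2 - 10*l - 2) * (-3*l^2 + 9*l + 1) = -3*l^5 + 18*l^4 + 4*l^3 - 87*l^2 - 28*l - 2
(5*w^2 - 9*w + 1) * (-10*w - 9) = -50*w^3 + 45*w^2 + 71*w - 9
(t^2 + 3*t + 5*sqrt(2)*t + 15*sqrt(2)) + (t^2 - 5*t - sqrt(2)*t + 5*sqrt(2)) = 2*t^2 - 2*t + 4*sqrt(2)*t + 20*sqrt(2)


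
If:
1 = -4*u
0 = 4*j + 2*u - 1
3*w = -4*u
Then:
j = 3/8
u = -1/4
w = 1/3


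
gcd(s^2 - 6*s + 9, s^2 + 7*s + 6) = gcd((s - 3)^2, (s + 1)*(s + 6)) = 1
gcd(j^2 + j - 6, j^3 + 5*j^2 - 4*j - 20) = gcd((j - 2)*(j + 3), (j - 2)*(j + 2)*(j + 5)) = j - 2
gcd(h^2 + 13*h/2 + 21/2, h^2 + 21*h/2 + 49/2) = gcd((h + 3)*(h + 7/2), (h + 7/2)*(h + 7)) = h + 7/2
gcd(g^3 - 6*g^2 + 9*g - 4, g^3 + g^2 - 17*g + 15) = g - 1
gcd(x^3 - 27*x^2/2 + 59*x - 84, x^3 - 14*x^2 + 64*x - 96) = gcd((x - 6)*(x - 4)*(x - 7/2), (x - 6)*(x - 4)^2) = x^2 - 10*x + 24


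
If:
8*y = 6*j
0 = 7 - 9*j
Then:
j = 7/9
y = 7/12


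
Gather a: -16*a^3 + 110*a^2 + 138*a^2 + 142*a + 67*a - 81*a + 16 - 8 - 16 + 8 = -16*a^3 + 248*a^2 + 128*a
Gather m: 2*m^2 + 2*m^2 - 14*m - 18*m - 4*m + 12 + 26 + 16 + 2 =4*m^2 - 36*m + 56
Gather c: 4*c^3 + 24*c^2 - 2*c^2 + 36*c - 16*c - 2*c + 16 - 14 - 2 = 4*c^3 + 22*c^2 + 18*c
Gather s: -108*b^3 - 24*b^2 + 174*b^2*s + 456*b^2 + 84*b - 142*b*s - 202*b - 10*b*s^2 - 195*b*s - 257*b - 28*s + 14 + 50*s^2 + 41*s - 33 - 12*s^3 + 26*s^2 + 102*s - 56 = -108*b^3 + 432*b^2 - 375*b - 12*s^3 + s^2*(76 - 10*b) + s*(174*b^2 - 337*b + 115) - 75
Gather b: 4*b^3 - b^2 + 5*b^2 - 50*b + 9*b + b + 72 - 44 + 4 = 4*b^3 + 4*b^2 - 40*b + 32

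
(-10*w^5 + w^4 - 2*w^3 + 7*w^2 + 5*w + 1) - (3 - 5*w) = -10*w^5 + w^4 - 2*w^3 + 7*w^2 + 10*w - 2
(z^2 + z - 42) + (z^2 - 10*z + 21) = 2*z^2 - 9*z - 21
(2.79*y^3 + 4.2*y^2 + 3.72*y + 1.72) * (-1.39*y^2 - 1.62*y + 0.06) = -3.8781*y^5 - 10.3578*y^4 - 11.8074*y^3 - 8.1652*y^2 - 2.5632*y + 0.1032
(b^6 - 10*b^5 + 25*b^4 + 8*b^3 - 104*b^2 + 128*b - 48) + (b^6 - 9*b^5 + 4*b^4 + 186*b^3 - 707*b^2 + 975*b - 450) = 2*b^6 - 19*b^5 + 29*b^4 + 194*b^3 - 811*b^2 + 1103*b - 498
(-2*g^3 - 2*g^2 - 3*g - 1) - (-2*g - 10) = -2*g^3 - 2*g^2 - g + 9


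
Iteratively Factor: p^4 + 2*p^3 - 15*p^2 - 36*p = (p + 3)*(p^3 - p^2 - 12*p) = (p - 4)*(p + 3)*(p^2 + 3*p) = (p - 4)*(p + 3)^2*(p)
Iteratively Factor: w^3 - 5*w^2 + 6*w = (w)*(w^2 - 5*w + 6) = w*(w - 3)*(w - 2)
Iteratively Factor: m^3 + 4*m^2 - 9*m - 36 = (m + 3)*(m^2 + m - 12) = (m - 3)*(m + 3)*(m + 4)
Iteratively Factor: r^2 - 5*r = (r - 5)*(r)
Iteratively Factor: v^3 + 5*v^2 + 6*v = (v + 3)*(v^2 + 2*v) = (v + 2)*(v + 3)*(v)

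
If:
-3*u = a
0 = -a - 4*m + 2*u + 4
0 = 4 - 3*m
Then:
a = -4/5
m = 4/3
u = 4/15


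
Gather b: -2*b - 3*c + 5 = -2*b - 3*c + 5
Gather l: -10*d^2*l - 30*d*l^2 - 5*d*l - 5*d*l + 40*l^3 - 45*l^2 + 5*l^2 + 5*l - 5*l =40*l^3 + l^2*(-30*d - 40) + l*(-10*d^2 - 10*d)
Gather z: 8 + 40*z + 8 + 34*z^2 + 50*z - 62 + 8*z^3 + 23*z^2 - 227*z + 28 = 8*z^3 + 57*z^2 - 137*z - 18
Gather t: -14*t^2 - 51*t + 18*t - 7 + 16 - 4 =-14*t^2 - 33*t + 5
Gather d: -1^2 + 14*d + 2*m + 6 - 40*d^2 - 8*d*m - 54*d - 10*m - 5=-40*d^2 + d*(-8*m - 40) - 8*m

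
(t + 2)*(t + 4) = t^2 + 6*t + 8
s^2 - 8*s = s*(s - 8)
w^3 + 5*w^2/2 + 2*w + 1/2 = (w + 1/2)*(w + 1)^2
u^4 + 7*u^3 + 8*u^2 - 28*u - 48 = (u - 2)*(u + 2)*(u + 3)*(u + 4)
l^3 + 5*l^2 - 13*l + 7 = (l - 1)^2*(l + 7)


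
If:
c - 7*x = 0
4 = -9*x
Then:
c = -28/9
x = -4/9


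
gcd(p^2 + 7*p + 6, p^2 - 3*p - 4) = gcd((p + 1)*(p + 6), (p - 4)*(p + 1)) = p + 1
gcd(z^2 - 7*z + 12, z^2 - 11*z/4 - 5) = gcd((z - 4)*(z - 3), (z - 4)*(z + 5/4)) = z - 4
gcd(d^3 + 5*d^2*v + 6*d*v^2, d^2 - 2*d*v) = d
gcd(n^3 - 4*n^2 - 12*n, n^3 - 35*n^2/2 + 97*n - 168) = n - 6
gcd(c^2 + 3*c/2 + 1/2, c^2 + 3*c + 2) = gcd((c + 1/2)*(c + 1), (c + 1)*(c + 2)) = c + 1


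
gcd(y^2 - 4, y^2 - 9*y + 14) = y - 2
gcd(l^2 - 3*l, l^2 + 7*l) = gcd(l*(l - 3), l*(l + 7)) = l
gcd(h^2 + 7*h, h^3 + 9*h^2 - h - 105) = h + 7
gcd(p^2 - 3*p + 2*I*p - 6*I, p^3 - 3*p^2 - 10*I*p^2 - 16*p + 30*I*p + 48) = p - 3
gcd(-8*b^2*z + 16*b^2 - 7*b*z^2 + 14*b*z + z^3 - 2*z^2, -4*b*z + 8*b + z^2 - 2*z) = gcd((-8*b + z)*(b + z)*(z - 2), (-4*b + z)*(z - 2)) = z - 2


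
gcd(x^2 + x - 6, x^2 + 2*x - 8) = x - 2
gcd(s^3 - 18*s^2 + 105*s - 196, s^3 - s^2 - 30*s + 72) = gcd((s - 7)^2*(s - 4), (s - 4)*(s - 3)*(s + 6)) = s - 4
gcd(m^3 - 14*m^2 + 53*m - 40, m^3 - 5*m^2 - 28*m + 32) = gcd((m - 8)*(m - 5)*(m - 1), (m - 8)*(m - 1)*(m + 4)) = m^2 - 9*m + 8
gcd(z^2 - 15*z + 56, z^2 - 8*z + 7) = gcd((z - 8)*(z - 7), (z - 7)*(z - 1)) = z - 7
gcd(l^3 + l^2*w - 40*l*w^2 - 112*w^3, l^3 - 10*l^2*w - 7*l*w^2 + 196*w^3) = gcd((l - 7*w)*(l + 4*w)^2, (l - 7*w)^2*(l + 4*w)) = -l^2 + 3*l*w + 28*w^2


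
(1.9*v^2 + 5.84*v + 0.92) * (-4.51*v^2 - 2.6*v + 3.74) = -8.569*v^4 - 31.2784*v^3 - 12.2272*v^2 + 19.4496*v + 3.4408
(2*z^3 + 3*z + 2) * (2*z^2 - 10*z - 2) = 4*z^5 - 20*z^4 + 2*z^3 - 26*z^2 - 26*z - 4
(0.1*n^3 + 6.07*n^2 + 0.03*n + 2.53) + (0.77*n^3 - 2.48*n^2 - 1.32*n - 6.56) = 0.87*n^3 + 3.59*n^2 - 1.29*n - 4.03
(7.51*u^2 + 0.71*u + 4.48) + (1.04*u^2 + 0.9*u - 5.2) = 8.55*u^2 + 1.61*u - 0.72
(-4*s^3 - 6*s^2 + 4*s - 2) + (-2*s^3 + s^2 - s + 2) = -6*s^3 - 5*s^2 + 3*s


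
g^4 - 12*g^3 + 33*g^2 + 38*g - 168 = (g - 7)*(g - 4)*(g - 3)*(g + 2)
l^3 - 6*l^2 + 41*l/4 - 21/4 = (l - 7/2)*(l - 3/2)*(l - 1)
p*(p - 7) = p^2 - 7*p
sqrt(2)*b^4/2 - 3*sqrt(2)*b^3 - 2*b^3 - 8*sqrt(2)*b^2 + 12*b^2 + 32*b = b*(b - 8)*(b - 2*sqrt(2))*(sqrt(2)*b/2 + sqrt(2))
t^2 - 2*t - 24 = (t - 6)*(t + 4)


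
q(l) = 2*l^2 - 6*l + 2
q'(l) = 4*l - 6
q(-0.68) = 7.00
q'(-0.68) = -8.72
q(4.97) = 21.58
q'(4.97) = 13.88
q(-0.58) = 6.15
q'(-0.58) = -8.32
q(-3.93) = 56.47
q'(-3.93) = -21.72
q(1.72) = -2.40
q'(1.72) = 0.88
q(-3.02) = 38.36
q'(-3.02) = -18.08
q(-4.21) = 62.71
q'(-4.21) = -22.84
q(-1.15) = 11.54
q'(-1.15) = -10.60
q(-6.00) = 110.00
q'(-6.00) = -30.00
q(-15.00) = 542.00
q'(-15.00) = -66.00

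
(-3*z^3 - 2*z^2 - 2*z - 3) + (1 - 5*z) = -3*z^3 - 2*z^2 - 7*z - 2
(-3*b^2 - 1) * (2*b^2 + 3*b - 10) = -6*b^4 - 9*b^3 + 28*b^2 - 3*b + 10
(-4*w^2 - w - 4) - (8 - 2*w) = -4*w^2 + w - 12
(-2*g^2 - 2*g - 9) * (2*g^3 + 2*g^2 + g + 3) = -4*g^5 - 8*g^4 - 24*g^3 - 26*g^2 - 15*g - 27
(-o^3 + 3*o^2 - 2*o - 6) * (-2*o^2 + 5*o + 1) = 2*o^5 - 11*o^4 + 18*o^3 + 5*o^2 - 32*o - 6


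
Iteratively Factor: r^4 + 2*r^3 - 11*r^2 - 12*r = (r + 4)*(r^3 - 2*r^2 - 3*r) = r*(r + 4)*(r^2 - 2*r - 3) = r*(r + 1)*(r + 4)*(r - 3)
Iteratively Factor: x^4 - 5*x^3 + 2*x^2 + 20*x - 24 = (x - 2)*(x^3 - 3*x^2 - 4*x + 12) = (x - 2)^2*(x^2 - x - 6) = (x - 2)^2*(x + 2)*(x - 3)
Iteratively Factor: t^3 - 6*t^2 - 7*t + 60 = (t - 5)*(t^2 - t - 12) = (t - 5)*(t + 3)*(t - 4)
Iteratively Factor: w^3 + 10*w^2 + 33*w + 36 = (w + 3)*(w^2 + 7*w + 12) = (w + 3)^2*(w + 4)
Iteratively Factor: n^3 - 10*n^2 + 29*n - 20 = (n - 5)*(n^2 - 5*n + 4) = (n - 5)*(n - 1)*(n - 4)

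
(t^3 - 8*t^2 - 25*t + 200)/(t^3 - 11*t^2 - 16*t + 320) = (t - 5)/(t - 8)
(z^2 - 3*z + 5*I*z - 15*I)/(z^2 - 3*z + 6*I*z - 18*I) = (z + 5*I)/(z + 6*I)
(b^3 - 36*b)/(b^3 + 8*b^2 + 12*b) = (b - 6)/(b + 2)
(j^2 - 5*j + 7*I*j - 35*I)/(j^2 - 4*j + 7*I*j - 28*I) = (j - 5)/(j - 4)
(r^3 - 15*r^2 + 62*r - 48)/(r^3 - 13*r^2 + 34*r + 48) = (r - 1)/(r + 1)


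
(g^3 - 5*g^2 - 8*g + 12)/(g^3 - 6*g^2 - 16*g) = (g^2 - 7*g + 6)/(g*(g - 8))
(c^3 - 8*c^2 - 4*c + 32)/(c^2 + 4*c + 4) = (c^2 - 10*c + 16)/(c + 2)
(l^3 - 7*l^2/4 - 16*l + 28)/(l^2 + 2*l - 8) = (l^2 - 23*l/4 + 7)/(l - 2)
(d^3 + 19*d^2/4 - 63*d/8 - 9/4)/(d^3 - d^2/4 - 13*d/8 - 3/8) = (d + 6)/(d + 1)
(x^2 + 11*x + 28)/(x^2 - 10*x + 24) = (x^2 + 11*x + 28)/(x^2 - 10*x + 24)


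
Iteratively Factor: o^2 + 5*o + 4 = (o + 4)*(o + 1)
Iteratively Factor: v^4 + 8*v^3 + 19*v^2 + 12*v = (v + 1)*(v^3 + 7*v^2 + 12*v) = v*(v + 1)*(v^2 + 7*v + 12) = v*(v + 1)*(v + 4)*(v + 3)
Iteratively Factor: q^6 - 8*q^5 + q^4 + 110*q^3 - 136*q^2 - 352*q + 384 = (q + 3)*(q^5 - 11*q^4 + 34*q^3 + 8*q^2 - 160*q + 128) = (q - 4)*(q + 3)*(q^4 - 7*q^3 + 6*q^2 + 32*q - 32) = (q - 4)^2*(q + 3)*(q^3 - 3*q^2 - 6*q + 8) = (q - 4)^2*(q + 2)*(q + 3)*(q^2 - 5*q + 4) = (q - 4)^2*(q - 1)*(q + 2)*(q + 3)*(q - 4)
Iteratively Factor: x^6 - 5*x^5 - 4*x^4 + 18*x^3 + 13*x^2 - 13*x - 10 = (x + 1)*(x^5 - 6*x^4 + 2*x^3 + 16*x^2 - 3*x - 10) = (x - 2)*(x + 1)*(x^4 - 4*x^3 - 6*x^2 + 4*x + 5) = (x - 2)*(x - 1)*(x + 1)*(x^3 - 3*x^2 - 9*x - 5) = (x - 5)*(x - 2)*(x - 1)*(x + 1)*(x^2 + 2*x + 1) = (x - 5)*(x - 2)*(x - 1)*(x + 1)^2*(x + 1)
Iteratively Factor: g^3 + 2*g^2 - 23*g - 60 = (g + 3)*(g^2 - g - 20) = (g + 3)*(g + 4)*(g - 5)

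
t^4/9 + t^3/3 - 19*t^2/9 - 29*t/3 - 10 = (t/3 + 1)^2*(t - 5)*(t + 2)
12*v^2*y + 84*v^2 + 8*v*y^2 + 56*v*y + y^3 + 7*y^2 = (2*v + y)*(6*v + y)*(y + 7)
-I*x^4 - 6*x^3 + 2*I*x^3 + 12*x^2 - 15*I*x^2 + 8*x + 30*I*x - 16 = (x - 2)*(x - 8*I)*(x + I)*(-I*x + 1)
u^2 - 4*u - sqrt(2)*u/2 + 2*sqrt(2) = (u - 4)*(u - sqrt(2)/2)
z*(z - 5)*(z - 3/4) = z^3 - 23*z^2/4 + 15*z/4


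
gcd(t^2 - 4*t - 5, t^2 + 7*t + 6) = t + 1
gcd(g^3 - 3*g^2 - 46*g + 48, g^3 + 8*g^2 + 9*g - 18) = g^2 + 5*g - 6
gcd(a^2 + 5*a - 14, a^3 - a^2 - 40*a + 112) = a + 7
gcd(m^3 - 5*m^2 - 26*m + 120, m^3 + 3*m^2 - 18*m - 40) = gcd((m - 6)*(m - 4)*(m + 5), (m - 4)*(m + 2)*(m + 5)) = m^2 + m - 20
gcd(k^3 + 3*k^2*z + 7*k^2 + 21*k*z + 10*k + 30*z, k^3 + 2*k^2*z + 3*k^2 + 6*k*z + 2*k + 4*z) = k + 2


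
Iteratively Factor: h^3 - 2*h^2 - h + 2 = (h + 1)*(h^2 - 3*h + 2) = (h - 1)*(h + 1)*(h - 2)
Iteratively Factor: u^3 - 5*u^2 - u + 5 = (u - 5)*(u^2 - 1) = (u - 5)*(u - 1)*(u + 1)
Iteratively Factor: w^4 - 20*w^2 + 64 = (w - 4)*(w^3 + 4*w^2 - 4*w - 16) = (w - 4)*(w - 2)*(w^2 + 6*w + 8) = (w - 4)*(w - 2)*(w + 4)*(w + 2)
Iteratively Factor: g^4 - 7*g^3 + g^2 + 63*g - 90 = (g - 2)*(g^3 - 5*g^2 - 9*g + 45) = (g - 5)*(g - 2)*(g^2 - 9) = (g - 5)*(g - 3)*(g - 2)*(g + 3)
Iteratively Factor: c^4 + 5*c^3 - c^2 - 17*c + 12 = (c - 1)*(c^3 + 6*c^2 + 5*c - 12) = (c - 1)^2*(c^2 + 7*c + 12) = (c - 1)^2*(c + 4)*(c + 3)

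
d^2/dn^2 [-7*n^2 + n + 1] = -14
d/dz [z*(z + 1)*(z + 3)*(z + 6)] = 4*z^3 + 30*z^2 + 54*z + 18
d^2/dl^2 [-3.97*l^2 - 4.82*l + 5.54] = -7.94000000000000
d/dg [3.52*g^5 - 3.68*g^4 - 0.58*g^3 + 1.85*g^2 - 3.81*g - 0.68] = 17.6*g^4 - 14.72*g^3 - 1.74*g^2 + 3.7*g - 3.81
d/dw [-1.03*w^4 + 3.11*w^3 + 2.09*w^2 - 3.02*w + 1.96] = -4.12*w^3 + 9.33*w^2 + 4.18*w - 3.02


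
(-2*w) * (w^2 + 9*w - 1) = -2*w^3 - 18*w^2 + 2*w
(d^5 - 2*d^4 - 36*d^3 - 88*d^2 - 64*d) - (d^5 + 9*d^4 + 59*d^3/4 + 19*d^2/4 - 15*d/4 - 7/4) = -11*d^4 - 203*d^3/4 - 371*d^2/4 - 241*d/4 + 7/4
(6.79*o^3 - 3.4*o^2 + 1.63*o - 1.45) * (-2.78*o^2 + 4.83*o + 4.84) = -18.8762*o^5 + 42.2477*o^4 + 11.9102*o^3 - 4.5521*o^2 + 0.885699999999999*o - 7.018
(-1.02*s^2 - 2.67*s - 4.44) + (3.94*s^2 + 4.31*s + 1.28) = 2.92*s^2 + 1.64*s - 3.16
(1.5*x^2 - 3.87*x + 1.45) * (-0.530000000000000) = -0.795*x^2 + 2.0511*x - 0.7685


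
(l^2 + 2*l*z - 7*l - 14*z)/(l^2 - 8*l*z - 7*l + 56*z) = (-l - 2*z)/(-l + 8*z)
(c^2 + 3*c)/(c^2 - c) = (c + 3)/(c - 1)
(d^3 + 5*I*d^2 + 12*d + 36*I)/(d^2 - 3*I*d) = d + 8*I - 12/d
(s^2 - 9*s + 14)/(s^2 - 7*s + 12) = (s^2 - 9*s + 14)/(s^2 - 7*s + 12)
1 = 1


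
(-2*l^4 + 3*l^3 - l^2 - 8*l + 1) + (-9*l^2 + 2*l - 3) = -2*l^4 + 3*l^3 - 10*l^2 - 6*l - 2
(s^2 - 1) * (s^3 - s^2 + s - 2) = s^5 - s^4 - s^2 - s + 2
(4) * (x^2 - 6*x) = 4*x^2 - 24*x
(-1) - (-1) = 0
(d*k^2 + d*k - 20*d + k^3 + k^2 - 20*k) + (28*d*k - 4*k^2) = d*k^2 + 29*d*k - 20*d + k^3 - 3*k^2 - 20*k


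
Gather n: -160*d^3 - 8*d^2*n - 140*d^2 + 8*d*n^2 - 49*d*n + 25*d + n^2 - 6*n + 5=-160*d^3 - 140*d^2 + 25*d + n^2*(8*d + 1) + n*(-8*d^2 - 49*d - 6) + 5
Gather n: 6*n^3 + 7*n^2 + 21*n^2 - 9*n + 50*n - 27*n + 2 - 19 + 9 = 6*n^3 + 28*n^2 + 14*n - 8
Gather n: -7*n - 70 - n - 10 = -8*n - 80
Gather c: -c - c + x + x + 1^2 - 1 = -2*c + 2*x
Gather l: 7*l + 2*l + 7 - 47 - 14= 9*l - 54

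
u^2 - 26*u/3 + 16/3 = (u - 8)*(u - 2/3)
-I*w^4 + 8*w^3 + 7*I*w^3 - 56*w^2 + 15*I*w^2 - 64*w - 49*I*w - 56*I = (w - 8)*(w + 1)*(w + 7*I)*(-I*w + 1)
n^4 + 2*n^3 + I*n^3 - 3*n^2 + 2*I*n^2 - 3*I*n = n*(n - 1)*(n + 3)*(n + I)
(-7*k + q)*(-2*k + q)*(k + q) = 14*k^3 + 5*k^2*q - 8*k*q^2 + q^3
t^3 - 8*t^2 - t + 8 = (t - 8)*(t - 1)*(t + 1)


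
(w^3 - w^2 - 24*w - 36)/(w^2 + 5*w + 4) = (w^3 - w^2 - 24*w - 36)/(w^2 + 5*w + 4)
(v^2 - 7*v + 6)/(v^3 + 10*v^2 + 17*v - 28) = (v - 6)/(v^2 + 11*v + 28)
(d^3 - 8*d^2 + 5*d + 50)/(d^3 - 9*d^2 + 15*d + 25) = (d + 2)/(d + 1)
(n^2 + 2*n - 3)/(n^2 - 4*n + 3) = (n + 3)/(n - 3)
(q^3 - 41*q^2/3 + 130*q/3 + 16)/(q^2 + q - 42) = (3*q^2 - 23*q - 8)/(3*(q + 7))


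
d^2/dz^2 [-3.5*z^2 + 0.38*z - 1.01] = -7.00000000000000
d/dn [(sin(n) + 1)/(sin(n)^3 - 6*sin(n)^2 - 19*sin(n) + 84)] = (-2*sin(n)^3 + 3*sin(n)^2 + 12*sin(n) + 103)*cos(n)/(sin(n)^3 - 6*sin(n)^2 - 19*sin(n) + 84)^2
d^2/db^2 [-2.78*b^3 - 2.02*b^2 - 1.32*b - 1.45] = -16.68*b - 4.04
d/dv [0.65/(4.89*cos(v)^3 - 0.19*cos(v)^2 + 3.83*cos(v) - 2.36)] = (9.5355*cos(v)^2 - 0.247*cos(v) + 2.4895)*sin(v)/(4.89*cos(v)^3 - 0.19*cos(v)^2 + 3.83*cos(v) - 2.36)^2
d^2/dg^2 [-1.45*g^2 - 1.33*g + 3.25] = -2.90000000000000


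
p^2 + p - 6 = (p - 2)*(p + 3)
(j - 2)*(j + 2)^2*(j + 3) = j^4 + 5*j^3 + 2*j^2 - 20*j - 24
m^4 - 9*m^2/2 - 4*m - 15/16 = (m - 5/2)*(m + 1/2)^2*(m + 3/2)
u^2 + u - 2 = (u - 1)*(u + 2)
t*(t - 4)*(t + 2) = t^3 - 2*t^2 - 8*t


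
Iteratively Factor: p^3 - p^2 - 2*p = (p + 1)*(p^2 - 2*p) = (p - 2)*(p + 1)*(p)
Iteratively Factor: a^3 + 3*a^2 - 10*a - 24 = (a + 2)*(a^2 + a - 12) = (a + 2)*(a + 4)*(a - 3)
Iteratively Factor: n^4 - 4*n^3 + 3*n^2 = (n - 3)*(n^3 - n^2) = (n - 3)*(n - 1)*(n^2) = n*(n - 3)*(n - 1)*(n)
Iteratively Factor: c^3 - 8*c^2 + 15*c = (c - 3)*(c^2 - 5*c) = (c - 5)*(c - 3)*(c)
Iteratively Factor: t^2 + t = (t + 1)*(t)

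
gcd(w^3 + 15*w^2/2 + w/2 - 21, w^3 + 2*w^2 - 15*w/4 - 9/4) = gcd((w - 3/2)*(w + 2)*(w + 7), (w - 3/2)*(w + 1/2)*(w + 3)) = w - 3/2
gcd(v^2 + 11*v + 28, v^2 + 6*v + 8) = v + 4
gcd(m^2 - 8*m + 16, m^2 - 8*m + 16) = m^2 - 8*m + 16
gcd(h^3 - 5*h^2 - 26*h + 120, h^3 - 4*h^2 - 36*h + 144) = h^2 - 10*h + 24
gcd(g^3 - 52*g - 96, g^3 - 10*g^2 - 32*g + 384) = g^2 - 2*g - 48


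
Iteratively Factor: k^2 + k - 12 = (k - 3)*(k + 4)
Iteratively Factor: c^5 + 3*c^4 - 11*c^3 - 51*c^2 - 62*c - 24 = (c - 4)*(c^4 + 7*c^3 + 17*c^2 + 17*c + 6) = (c - 4)*(c + 3)*(c^3 + 4*c^2 + 5*c + 2) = (c - 4)*(c + 1)*(c + 3)*(c^2 + 3*c + 2) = (c - 4)*(c + 1)*(c + 2)*(c + 3)*(c + 1)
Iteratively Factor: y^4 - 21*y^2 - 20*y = (y - 5)*(y^3 + 5*y^2 + 4*y) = (y - 5)*(y + 1)*(y^2 + 4*y) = (y - 5)*(y + 1)*(y + 4)*(y)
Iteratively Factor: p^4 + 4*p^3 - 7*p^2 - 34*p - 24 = (p + 2)*(p^3 + 2*p^2 - 11*p - 12) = (p + 2)*(p + 4)*(p^2 - 2*p - 3) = (p - 3)*(p + 2)*(p + 4)*(p + 1)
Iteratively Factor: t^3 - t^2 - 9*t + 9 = (t - 1)*(t^2 - 9) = (t - 3)*(t - 1)*(t + 3)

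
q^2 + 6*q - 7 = (q - 1)*(q + 7)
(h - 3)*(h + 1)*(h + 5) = h^3 + 3*h^2 - 13*h - 15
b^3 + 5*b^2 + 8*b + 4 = (b + 1)*(b + 2)^2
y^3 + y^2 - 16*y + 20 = (y - 2)^2*(y + 5)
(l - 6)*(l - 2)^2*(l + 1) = l^4 - 9*l^3 + 18*l^2 + 4*l - 24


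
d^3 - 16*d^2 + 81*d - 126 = (d - 7)*(d - 6)*(d - 3)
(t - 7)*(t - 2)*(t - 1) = t^3 - 10*t^2 + 23*t - 14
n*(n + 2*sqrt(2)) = n^2 + 2*sqrt(2)*n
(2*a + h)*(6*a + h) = 12*a^2 + 8*a*h + h^2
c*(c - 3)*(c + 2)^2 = c^4 + c^3 - 8*c^2 - 12*c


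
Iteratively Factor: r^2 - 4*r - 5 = (r - 5)*(r + 1)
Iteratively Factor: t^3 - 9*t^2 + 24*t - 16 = (t - 4)*(t^2 - 5*t + 4) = (t - 4)^2*(t - 1)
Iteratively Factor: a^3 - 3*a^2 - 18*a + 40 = (a + 4)*(a^2 - 7*a + 10) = (a - 2)*(a + 4)*(a - 5)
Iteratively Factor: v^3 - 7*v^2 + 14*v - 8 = (v - 1)*(v^2 - 6*v + 8) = (v - 4)*(v - 1)*(v - 2)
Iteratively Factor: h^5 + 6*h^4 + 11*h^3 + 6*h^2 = (h + 2)*(h^4 + 4*h^3 + 3*h^2) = h*(h + 2)*(h^3 + 4*h^2 + 3*h) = h*(h + 2)*(h + 3)*(h^2 + h) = h*(h + 1)*(h + 2)*(h + 3)*(h)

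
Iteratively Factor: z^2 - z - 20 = (z + 4)*(z - 5)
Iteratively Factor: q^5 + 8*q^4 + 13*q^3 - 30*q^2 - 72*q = (q + 4)*(q^4 + 4*q^3 - 3*q^2 - 18*q) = (q + 3)*(q + 4)*(q^3 + q^2 - 6*q) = (q - 2)*(q + 3)*(q + 4)*(q^2 + 3*q) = (q - 2)*(q + 3)^2*(q + 4)*(q)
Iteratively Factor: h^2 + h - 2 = (h + 2)*(h - 1)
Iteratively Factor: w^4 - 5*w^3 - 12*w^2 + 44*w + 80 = (w - 4)*(w^3 - w^2 - 16*w - 20) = (w - 5)*(w - 4)*(w^2 + 4*w + 4) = (w - 5)*(w - 4)*(w + 2)*(w + 2)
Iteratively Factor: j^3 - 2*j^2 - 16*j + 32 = (j - 2)*(j^2 - 16) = (j - 2)*(j + 4)*(j - 4)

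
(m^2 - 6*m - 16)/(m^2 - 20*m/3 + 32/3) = 3*(m^2 - 6*m - 16)/(3*m^2 - 20*m + 32)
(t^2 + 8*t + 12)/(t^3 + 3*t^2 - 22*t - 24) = (t + 2)/(t^2 - 3*t - 4)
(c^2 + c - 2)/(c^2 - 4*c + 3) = (c + 2)/(c - 3)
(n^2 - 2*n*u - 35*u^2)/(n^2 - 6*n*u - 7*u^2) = (n + 5*u)/(n + u)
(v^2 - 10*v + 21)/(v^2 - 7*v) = (v - 3)/v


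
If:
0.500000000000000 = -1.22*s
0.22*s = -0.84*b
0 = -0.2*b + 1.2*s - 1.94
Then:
No Solution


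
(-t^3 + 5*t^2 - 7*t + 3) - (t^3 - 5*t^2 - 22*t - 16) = -2*t^3 + 10*t^2 + 15*t + 19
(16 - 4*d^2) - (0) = 16 - 4*d^2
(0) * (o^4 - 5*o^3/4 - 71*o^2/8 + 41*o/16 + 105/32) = 0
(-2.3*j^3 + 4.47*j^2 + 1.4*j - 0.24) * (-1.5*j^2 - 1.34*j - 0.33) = 3.45*j^5 - 3.623*j^4 - 7.3308*j^3 - 2.9911*j^2 - 0.1404*j + 0.0792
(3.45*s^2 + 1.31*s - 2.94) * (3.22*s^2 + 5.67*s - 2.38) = 11.109*s^4 + 23.7797*s^3 - 10.2501*s^2 - 19.7876*s + 6.9972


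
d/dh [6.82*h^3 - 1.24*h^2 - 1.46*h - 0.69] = 20.46*h^2 - 2.48*h - 1.46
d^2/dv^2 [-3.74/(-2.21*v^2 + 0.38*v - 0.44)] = (-36.533068*v^2 + 6.281704*v + 3.74*(4.42*v - 0.38)*(8.84*v - 0.76) - 7.273552)/(2.21*v^2 - 0.38*v + 0.44)^3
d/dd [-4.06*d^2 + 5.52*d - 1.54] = 5.52 - 8.12*d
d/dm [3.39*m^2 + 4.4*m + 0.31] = 6.78*m + 4.4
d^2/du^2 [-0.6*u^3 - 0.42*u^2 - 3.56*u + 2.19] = -3.6*u - 0.84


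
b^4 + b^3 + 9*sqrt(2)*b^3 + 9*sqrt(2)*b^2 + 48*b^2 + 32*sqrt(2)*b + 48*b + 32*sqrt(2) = (b + 1)*(b + sqrt(2))*(b + 4*sqrt(2))^2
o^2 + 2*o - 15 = (o - 3)*(o + 5)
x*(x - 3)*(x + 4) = x^3 + x^2 - 12*x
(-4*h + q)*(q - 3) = -4*h*q + 12*h + q^2 - 3*q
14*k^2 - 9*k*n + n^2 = (-7*k + n)*(-2*k + n)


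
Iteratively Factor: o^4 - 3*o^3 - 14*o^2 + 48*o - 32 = (o - 4)*(o^3 + o^2 - 10*o + 8) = (o - 4)*(o + 4)*(o^2 - 3*o + 2) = (o - 4)*(o - 1)*(o + 4)*(o - 2)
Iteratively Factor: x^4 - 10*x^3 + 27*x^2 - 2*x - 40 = (x - 5)*(x^3 - 5*x^2 + 2*x + 8) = (x - 5)*(x - 4)*(x^2 - x - 2) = (x - 5)*(x - 4)*(x - 2)*(x + 1)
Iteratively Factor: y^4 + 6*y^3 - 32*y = (y - 2)*(y^3 + 8*y^2 + 16*y) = (y - 2)*(y + 4)*(y^2 + 4*y) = y*(y - 2)*(y + 4)*(y + 4)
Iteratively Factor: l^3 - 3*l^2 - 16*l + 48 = (l - 3)*(l^2 - 16) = (l - 3)*(l + 4)*(l - 4)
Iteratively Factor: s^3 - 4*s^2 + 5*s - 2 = (s - 1)*(s^2 - 3*s + 2) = (s - 1)^2*(s - 2)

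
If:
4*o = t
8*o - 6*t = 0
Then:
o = 0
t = 0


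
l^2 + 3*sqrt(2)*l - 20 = (l - 2*sqrt(2))*(l + 5*sqrt(2))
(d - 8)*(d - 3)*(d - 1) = d^3 - 12*d^2 + 35*d - 24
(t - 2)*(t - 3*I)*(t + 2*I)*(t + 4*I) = t^4 - 2*t^3 + 3*I*t^3 + 10*t^2 - 6*I*t^2 - 20*t + 24*I*t - 48*I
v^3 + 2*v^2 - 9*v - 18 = (v - 3)*(v + 2)*(v + 3)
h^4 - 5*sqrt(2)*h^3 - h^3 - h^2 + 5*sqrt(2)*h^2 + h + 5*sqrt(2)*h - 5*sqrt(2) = (h - 1)^2*(h + 1)*(h - 5*sqrt(2))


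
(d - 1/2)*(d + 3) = d^2 + 5*d/2 - 3/2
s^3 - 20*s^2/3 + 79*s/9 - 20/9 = (s - 5)*(s - 4/3)*(s - 1/3)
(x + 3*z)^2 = x^2 + 6*x*z + 9*z^2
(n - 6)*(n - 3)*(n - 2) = n^3 - 11*n^2 + 36*n - 36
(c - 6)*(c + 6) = c^2 - 36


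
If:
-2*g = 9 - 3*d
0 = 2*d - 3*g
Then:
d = 27/5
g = 18/5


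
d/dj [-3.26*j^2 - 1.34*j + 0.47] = -6.52*j - 1.34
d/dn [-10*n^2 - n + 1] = -20*n - 1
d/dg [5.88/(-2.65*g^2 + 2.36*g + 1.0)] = (31.164*g - 13.8768)/(-2.65*g^2 + 2.36*g + 1.0)^2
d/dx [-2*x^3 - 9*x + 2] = -6*x^2 - 9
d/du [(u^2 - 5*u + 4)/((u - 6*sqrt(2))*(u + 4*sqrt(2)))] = (-2*sqrt(2)*u^2 + 5*u^2 - 104*u + 8*sqrt(2) + 240)/(u^4 - 4*sqrt(2)*u^3 - 88*u^2 + 192*sqrt(2)*u + 2304)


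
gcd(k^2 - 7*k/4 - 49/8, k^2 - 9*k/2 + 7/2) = k - 7/2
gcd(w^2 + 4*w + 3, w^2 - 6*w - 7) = w + 1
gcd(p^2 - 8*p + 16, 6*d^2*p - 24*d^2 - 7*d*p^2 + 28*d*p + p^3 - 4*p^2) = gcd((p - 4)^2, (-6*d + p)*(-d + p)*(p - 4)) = p - 4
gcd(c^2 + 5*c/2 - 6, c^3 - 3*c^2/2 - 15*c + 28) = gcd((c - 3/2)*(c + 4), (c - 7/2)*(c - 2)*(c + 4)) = c + 4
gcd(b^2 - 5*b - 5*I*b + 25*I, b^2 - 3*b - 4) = 1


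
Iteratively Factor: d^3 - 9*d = (d + 3)*(d^2 - 3*d) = d*(d + 3)*(d - 3)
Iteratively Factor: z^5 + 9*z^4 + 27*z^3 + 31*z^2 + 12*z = (z + 3)*(z^4 + 6*z^3 + 9*z^2 + 4*z) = (z + 1)*(z + 3)*(z^3 + 5*z^2 + 4*z) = (z + 1)*(z + 3)*(z + 4)*(z^2 + z) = z*(z + 1)*(z + 3)*(z + 4)*(z + 1)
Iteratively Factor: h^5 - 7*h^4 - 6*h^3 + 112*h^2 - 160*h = (h)*(h^4 - 7*h^3 - 6*h^2 + 112*h - 160) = h*(h - 4)*(h^3 - 3*h^2 - 18*h + 40) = h*(h - 5)*(h - 4)*(h^2 + 2*h - 8) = h*(h - 5)*(h - 4)*(h - 2)*(h + 4)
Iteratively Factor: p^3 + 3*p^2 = (p + 3)*(p^2) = p*(p + 3)*(p)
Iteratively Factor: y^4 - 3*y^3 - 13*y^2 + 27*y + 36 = (y + 1)*(y^3 - 4*y^2 - 9*y + 36) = (y + 1)*(y + 3)*(y^2 - 7*y + 12) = (y - 3)*(y + 1)*(y + 3)*(y - 4)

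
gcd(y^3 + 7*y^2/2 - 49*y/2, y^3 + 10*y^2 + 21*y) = y^2 + 7*y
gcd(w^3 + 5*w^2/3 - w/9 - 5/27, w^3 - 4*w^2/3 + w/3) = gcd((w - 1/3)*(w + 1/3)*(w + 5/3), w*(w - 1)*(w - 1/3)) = w - 1/3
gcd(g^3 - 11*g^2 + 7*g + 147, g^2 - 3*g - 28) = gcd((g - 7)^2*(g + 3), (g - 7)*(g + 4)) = g - 7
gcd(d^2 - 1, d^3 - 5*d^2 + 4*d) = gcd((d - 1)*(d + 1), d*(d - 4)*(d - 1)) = d - 1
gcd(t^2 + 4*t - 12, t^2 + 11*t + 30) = t + 6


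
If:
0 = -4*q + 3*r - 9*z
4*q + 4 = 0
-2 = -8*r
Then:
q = -1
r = 1/4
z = 19/36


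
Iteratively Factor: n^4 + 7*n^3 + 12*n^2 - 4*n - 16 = (n - 1)*(n^3 + 8*n^2 + 20*n + 16) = (n - 1)*(n + 2)*(n^2 + 6*n + 8) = (n - 1)*(n + 2)^2*(n + 4)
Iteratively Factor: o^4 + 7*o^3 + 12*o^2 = (o + 3)*(o^3 + 4*o^2) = o*(o + 3)*(o^2 + 4*o) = o^2*(o + 3)*(o + 4)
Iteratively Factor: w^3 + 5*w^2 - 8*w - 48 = (w + 4)*(w^2 + w - 12) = (w + 4)^2*(w - 3)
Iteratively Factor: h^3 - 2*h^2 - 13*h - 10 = (h + 2)*(h^2 - 4*h - 5) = (h + 1)*(h + 2)*(h - 5)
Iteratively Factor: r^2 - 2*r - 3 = (r + 1)*(r - 3)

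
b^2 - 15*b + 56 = (b - 8)*(b - 7)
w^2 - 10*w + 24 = (w - 6)*(w - 4)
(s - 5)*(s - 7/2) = s^2 - 17*s/2 + 35/2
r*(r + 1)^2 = r^3 + 2*r^2 + r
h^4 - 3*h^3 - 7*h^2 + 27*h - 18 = (h - 3)*(h - 2)*(h - 1)*(h + 3)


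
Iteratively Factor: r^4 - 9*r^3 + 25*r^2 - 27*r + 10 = (r - 2)*(r^3 - 7*r^2 + 11*r - 5) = (r - 2)*(r - 1)*(r^2 - 6*r + 5) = (r - 2)*(r - 1)^2*(r - 5)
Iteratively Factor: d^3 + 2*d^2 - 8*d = (d + 4)*(d^2 - 2*d) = d*(d + 4)*(d - 2)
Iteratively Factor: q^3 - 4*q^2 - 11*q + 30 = (q + 3)*(q^2 - 7*q + 10) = (q - 2)*(q + 3)*(q - 5)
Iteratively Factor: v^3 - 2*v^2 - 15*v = (v + 3)*(v^2 - 5*v) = v*(v + 3)*(v - 5)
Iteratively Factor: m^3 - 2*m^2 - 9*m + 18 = (m + 3)*(m^2 - 5*m + 6) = (m - 2)*(m + 3)*(m - 3)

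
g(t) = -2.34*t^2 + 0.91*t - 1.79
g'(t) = 0.91 - 4.68*t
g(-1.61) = -9.32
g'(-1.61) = 8.44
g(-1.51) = -8.50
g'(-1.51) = 7.98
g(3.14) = -22.00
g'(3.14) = -13.79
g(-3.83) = -39.60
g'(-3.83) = 18.83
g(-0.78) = -3.92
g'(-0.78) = 4.56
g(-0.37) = -2.45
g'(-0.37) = 2.64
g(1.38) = -4.99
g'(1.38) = -5.55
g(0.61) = -2.11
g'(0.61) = -1.94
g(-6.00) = -91.49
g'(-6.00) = 28.99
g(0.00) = -1.79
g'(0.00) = 0.91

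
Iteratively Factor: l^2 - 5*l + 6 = (l - 3)*(l - 2)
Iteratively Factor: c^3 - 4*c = (c - 2)*(c^2 + 2*c) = (c - 2)*(c + 2)*(c)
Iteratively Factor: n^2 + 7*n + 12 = (n + 4)*(n + 3)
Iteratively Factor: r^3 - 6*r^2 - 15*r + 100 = (r - 5)*(r^2 - r - 20) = (r - 5)^2*(r + 4)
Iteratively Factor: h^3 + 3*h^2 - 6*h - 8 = (h + 1)*(h^2 + 2*h - 8) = (h + 1)*(h + 4)*(h - 2)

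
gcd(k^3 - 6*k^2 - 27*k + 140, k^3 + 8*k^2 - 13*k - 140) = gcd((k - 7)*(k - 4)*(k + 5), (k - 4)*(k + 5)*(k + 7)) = k^2 + k - 20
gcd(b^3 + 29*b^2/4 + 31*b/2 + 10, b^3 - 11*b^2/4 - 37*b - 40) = b^2 + 21*b/4 + 5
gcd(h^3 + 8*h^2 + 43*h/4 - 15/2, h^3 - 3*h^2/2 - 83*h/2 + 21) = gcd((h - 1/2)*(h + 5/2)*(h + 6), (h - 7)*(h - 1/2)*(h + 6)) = h^2 + 11*h/2 - 3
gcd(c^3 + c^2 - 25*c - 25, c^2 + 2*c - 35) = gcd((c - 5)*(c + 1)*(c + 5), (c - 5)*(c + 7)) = c - 5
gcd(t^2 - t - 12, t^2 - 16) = t - 4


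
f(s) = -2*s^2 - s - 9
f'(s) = -4*s - 1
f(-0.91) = -9.75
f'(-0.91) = 2.64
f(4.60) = -55.92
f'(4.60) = -19.40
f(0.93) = -11.66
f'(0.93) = -4.72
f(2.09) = -19.83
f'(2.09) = -9.36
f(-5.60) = -66.12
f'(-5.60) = 21.40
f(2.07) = -19.64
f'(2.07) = -9.28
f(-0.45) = -8.96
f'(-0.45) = 0.80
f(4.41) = -52.31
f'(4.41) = -18.64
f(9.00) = -180.00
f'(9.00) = -37.00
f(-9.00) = -162.00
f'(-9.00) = 35.00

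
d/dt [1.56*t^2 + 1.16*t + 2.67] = 3.12*t + 1.16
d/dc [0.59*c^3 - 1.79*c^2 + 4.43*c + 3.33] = 1.77*c^2 - 3.58*c + 4.43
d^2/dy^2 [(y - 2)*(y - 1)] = 2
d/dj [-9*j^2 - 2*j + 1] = -18*j - 2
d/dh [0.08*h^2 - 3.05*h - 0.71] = 0.16*h - 3.05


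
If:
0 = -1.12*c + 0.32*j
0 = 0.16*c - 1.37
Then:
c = 8.56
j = 29.97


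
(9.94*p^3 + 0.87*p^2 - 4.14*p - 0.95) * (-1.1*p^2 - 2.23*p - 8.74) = -10.934*p^5 - 23.1232*p^4 - 84.2617*p^3 + 2.6734*p^2 + 38.3021*p + 8.303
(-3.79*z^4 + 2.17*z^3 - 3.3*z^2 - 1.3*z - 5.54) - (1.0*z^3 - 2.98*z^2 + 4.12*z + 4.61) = -3.79*z^4 + 1.17*z^3 - 0.32*z^2 - 5.42*z - 10.15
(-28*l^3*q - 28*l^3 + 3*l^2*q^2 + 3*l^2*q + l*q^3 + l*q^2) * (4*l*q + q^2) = -112*l^4*q^2 - 112*l^4*q - 16*l^3*q^3 - 16*l^3*q^2 + 7*l^2*q^4 + 7*l^2*q^3 + l*q^5 + l*q^4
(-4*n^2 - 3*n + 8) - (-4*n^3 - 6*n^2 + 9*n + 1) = 4*n^3 + 2*n^2 - 12*n + 7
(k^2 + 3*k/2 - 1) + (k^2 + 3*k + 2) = 2*k^2 + 9*k/2 + 1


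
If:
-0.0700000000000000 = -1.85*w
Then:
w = 0.04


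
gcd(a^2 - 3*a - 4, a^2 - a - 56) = 1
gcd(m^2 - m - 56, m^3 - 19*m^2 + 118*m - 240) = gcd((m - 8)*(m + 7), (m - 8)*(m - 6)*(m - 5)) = m - 8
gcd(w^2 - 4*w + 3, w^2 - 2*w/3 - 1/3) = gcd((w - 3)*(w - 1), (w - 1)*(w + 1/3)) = w - 1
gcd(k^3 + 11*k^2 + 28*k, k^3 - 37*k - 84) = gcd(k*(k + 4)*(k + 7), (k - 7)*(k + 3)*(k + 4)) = k + 4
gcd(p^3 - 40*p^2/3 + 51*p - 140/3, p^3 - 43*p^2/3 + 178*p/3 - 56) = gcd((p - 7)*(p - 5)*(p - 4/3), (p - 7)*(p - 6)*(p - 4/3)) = p^2 - 25*p/3 + 28/3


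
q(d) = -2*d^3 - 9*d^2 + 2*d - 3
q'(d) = -6*d^2 - 18*d + 2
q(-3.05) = -36.08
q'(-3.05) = 1.09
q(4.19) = -299.75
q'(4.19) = -178.76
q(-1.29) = -16.26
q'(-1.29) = 15.24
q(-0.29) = -4.29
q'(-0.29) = 6.72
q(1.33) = -20.97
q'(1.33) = -32.55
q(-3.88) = -29.43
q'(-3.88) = -18.49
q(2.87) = -118.67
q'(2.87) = -99.08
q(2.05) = -53.95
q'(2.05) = -60.12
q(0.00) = -3.00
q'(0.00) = 2.00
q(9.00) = -2172.00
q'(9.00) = -646.00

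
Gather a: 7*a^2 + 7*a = 7*a^2 + 7*a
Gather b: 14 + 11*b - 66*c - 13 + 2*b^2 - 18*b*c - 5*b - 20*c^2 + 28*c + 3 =2*b^2 + b*(6 - 18*c) - 20*c^2 - 38*c + 4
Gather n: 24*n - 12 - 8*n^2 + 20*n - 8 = -8*n^2 + 44*n - 20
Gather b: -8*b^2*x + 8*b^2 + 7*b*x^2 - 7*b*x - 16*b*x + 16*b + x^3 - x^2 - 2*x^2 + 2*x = b^2*(8 - 8*x) + b*(7*x^2 - 23*x + 16) + x^3 - 3*x^2 + 2*x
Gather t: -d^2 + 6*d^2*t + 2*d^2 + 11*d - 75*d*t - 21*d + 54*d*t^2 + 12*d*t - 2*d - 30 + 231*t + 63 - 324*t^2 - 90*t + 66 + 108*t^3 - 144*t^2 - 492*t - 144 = d^2 - 12*d + 108*t^3 + t^2*(54*d - 468) + t*(6*d^2 - 63*d - 351) - 45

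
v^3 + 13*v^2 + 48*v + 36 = (v + 1)*(v + 6)^2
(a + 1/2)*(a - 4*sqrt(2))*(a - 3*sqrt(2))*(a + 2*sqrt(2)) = a^4 - 5*sqrt(2)*a^3 + a^3/2 - 4*a^2 - 5*sqrt(2)*a^2/2 - 2*a + 48*sqrt(2)*a + 24*sqrt(2)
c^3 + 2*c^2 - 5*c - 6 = (c - 2)*(c + 1)*(c + 3)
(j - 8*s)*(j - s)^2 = j^3 - 10*j^2*s + 17*j*s^2 - 8*s^3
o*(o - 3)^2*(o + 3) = o^4 - 3*o^3 - 9*o^2 + 27*o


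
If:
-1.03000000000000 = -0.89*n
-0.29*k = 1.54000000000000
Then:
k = -5.31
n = 1.16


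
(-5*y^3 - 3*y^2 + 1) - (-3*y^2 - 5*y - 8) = -5*y^3 + 5*y + 9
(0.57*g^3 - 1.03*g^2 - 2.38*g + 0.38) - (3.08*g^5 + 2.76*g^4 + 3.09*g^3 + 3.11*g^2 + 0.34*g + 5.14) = -3.08*g^5 - 2.76*g^4 - 2.52*g^3 - 4.14*g^2 - 2.72*g - 4.76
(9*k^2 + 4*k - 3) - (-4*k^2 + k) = 13*k^2 + 3*k - 3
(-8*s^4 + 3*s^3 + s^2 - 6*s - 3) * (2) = -16*s^4 + 6*s^3 + 2*s^2 - 12*s - 6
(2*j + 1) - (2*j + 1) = 0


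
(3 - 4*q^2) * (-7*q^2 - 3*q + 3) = 28*q^4 + 12*q^3 - 33*q^2 - 9*q + 9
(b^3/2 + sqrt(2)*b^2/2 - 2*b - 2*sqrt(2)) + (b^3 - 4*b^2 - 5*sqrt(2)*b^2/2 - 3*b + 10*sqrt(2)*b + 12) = 3*b^3/2 - 4*b^2 - 2*sqrt(2)*b^2 - 5*b + 10*sqrt(2)*b - 2*sqrt(2) + 12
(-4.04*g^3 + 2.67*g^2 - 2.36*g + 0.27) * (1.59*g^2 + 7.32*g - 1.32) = -6.4236*g^5 - 25.3275*g^4 + 21.1248*g^3 - 20.3703*g^2 + 5.0916*g - 0.3564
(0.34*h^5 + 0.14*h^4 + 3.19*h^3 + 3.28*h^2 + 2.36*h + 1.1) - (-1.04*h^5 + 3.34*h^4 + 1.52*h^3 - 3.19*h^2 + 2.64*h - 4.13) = 1.38*h^5 - 3.2*h^4 + 1.67*h^3 + 6.47*h^2 - 0.28*h + 5.23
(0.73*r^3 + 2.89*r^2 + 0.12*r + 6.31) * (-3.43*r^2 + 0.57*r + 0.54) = -2.5039*r^5 - 9.4966*r^4 + 1.6299*r^3 - 20.0143*r^2 + 3.6615*r + 3.4074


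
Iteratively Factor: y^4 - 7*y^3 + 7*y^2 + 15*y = (y + 1)*(y^3 - 8*y^2 + 15*y) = (y - 5)*(y + 1)*(y^2 - 3*y) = y*(y - 5)*(y + 1)*(y - 3)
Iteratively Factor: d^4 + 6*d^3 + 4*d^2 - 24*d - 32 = (d + 2)*(d^3 + 4*d^2 - 4*d - 16) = (d + 2)*(d + 4)*(d^2 - 4) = (d + 2)^2*(d + 4)*(d - 2)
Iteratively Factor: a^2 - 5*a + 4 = (a - 1)*(a - 4)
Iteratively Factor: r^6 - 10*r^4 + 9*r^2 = (r - 3)*(r^5 + 3*r^4 - r^3 - 3*r^2) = (r - 3)*(r + 1)*(r^4 + 2*r^3 - 3*r^2) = (r - 3)*(r + 1)*(r + 3)*(r^3 - r^2) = r*(r - 3)*(r + 1)*(r + 3)*(r^2 - r) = r^2*(r - 3)*(r + 1)*(r + 3)*(r - 1)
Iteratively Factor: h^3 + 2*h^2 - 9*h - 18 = (h + 3)*(h^2 - h - 6) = (h + 2)*(h + 3)*(h - 3)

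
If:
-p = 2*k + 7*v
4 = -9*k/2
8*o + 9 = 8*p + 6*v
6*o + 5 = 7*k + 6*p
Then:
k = -8/9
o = 556/81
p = 1415/162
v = -161/162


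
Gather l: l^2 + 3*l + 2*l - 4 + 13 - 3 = l^2 + 5*l + 6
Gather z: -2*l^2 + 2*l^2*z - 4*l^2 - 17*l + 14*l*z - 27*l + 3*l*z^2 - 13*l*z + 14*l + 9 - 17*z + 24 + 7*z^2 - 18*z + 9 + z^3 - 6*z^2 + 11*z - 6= -6*l^2 - 30*l + z^3 + z^2*(3*l + 1) + z*(2*l^2 + l - 24) + 36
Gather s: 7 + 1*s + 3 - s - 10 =0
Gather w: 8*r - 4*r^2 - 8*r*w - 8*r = -4*r^2 - 8*r*w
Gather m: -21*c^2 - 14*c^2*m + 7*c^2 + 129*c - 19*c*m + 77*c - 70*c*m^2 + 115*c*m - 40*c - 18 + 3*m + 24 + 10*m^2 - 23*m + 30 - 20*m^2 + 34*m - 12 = -14*c^2 + 166*c + m^2*(-70*c - 10) + m*(-14*c^2 + 96*c + 14) + 24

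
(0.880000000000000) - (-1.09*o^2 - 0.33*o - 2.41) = 1.09*o^2 + 0.33*o + 3.29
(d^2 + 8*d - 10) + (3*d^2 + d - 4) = 4*d^2 + 9*d - 14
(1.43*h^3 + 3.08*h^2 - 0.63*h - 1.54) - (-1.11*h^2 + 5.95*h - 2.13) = 1.43*h^3 + 4.19*h^2 - 6.58*h + 0.59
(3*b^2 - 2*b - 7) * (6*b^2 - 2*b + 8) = 18*b^4 - 18*b^3 - 14*b^2 - 2*b - 56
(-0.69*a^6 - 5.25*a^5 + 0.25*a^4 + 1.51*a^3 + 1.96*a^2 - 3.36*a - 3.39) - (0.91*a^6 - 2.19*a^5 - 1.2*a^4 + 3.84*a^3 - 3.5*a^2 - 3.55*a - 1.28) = -1.6*a^6 - 3.06*a^5 + 1.45*a^4 - 2.33*a^3 + 5.46*a^2 + 0.19*a - 2.11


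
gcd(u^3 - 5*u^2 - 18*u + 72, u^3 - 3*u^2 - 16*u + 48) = u^2 + u - 12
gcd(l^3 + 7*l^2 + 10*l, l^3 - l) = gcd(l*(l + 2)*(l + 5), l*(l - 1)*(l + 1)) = l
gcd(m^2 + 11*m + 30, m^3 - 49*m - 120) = m + 5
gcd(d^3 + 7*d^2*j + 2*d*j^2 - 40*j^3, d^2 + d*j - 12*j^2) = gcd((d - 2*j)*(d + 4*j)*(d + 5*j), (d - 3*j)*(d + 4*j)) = d + 4*j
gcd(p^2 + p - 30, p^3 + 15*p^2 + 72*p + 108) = p + 6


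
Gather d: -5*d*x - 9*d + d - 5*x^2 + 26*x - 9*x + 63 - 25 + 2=d*(-5*x - 8) - 5*x^2 + 17*x + 40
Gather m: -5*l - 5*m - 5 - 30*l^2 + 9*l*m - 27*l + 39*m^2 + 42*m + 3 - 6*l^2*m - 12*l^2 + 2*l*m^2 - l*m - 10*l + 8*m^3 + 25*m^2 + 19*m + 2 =-42*l^2 - 42*l + 8*m^3 + m^2*(2*l + 64) + m*(-6*l^2 + 8*l + 56)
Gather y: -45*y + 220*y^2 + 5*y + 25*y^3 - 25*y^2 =25*y^3 + 195*y^2 - 40*y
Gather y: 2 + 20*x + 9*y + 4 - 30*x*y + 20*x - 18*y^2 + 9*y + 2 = 40*x - 18*y^2 + y*(18 - 30*x) + 8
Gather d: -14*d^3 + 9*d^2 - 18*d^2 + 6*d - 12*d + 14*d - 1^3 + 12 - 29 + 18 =-14*d^3 - 9*d^2 + 8*d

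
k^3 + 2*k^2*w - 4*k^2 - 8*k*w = k*(k - 4)*(k + 2*w)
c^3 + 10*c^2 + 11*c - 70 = (c - 2)*(c + 5)*(c + 7)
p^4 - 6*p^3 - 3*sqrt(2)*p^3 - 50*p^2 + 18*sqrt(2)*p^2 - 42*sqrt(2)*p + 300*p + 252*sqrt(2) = (p - 6)*(p - 7*sqrt(2))*(p + sqrt(2))*(p + 3*sqrt(2))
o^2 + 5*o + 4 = (o + 1)*(o + 4)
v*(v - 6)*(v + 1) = v^3 - 5*v^2 - 6*v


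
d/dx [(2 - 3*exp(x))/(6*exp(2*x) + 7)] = (18*exp(2*x) - 24*exp(x) - 21)*exp(x)/(36*exp(4*x) + 84*exp(2*x) + 49)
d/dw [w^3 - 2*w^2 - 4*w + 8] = 3*w^2 - 4*w - 4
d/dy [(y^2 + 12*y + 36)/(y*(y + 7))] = (-5*y^2 - 72*y - 252)/(y^2*(y^2 + 14*y + 49))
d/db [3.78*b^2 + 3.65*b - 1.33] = 7.56*b + 3.65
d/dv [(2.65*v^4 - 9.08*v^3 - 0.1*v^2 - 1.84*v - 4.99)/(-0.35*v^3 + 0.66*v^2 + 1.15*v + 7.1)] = (-0.9275*v^6 + 3.498*v^5 + 3.1147*v^4 + 53.088*v^3 - 197.5441*v^2 + 5.1668*v - 7.3255)/(0.1225*v^6 - 0.462*v^5 - 0.3694*v^4 - 3.452*v^3 + 10.6945*v^2 + 16.33*v + 50.41)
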